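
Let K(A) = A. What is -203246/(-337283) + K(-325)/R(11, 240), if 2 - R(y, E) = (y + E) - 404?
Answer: -15622769/10455773 ≈ -1.4942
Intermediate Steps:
R(y, E) = 406 - E - y (R(y, E) = 2 - ((y + E) - 404) = 2 - ((E + y) - 404) = 2 - (-404 + E + y) = 2 + (404 - E - y) = 406 - E - y)
-203246/(-337283) + K(-325)/R(11, 240) = -203246/(-337283) - 325/(406 - 1*240 - 1*11) = -203246*(-1/337283) - 325/(406 - 240 - 11) = 203246/337283 - 325/155 = 203246/337283 - 325*1/155 = 203246/337283 - 65/31 = -15622769/10455773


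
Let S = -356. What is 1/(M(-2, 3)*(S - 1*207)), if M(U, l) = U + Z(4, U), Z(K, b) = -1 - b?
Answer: 1/563 ≈ 0.0017762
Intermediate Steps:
M(U, l) = -1 (M(U, l) = U + (-1 - U) = -1)
1/(M(-2, 3)*(S - 1*207)) = 1/(-(-356 - 1*207)) = 1/(-(-356 - 207)) = 1/(-1*(-563)) = 1/563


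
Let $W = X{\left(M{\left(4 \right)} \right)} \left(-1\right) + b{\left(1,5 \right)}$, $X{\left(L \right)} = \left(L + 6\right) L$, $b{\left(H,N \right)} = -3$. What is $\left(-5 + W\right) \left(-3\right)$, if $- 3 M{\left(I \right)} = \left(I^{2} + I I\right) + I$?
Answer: $240$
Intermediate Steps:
$M{\left(I \right)} = - \frac{2 I^{2}}{3} - \frac{I}{3}$ ($M{\left(I \right)} = - \frac{\left(I^{2} + I I\right) + I}{3} = - \frac{\left(I^{2} + I^{2}\right) + I}{3} = - \frac{2 I^{2} + I}{3} = - \frac{I + 2 I^{2}}{3} = - \frac{2 I^{2}}{3} - \frac{I}{3}$)
$X{\left(L \right)} = L \left(6 + L\right)$ ($X{\left(L \right)} = \left(6 + L\right) L = L \left(6 + L\right)$)
$W = -75$ ($W = \left(- \frac{1}{3}\right) 4 \left(1 + 2 \cdot 4\right) \left(6 - \frac{4 \left(1 + 2 \cdot 4\right)}{3}\right) \left(-1\right) - 3 = \left(- \frac{1}{3}\right) 4 \left(1 + 8\right) \left(6 - \frac{4 \left(1 + 8\right)}{3}\right) \left(-1\right) - 3 = \left(- \frac{1}{3}\right) 4 \cdot 9 \left(6 - \frac{4}{3} \cdot 9\right) \left(-1\right) - 3 = - 12 \left(6 - 12\right) \left(-1\right) - 3 = \left(-12\right) \left(-6\right) \left(-1\right) - 3 = 72 \left(-1\right) - 3 = -72 - 3 = -75$)
$\left(-5 + W\right) \left(-3\right) = \left(-5 - 75\right) \left(-3\right) = \left(-80\right) \left(-3\right) = 240$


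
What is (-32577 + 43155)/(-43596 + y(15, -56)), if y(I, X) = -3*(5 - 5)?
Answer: -1763/7266 ≈ -0.24264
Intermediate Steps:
y(I, X) = 0 (y(I, X) = -3*0 = 0)
(-32577 + 43155)/(-43596 + y(15, -56)) = (-32577 + 43155)/(-43596 + 0) = 10578/(-43596) = 10578*(-1/43596) = -1763/7266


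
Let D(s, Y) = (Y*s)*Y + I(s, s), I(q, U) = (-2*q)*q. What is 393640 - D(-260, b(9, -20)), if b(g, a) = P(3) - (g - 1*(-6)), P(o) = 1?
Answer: 579800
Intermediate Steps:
I(q, U) = -2*q²
b(g, a) = -5 - g (b(g, a) = 1 - (g - 1*(-6)) = 1 - (g + 6) = 1 - (6 + g) = 1 + (-6 - g) = -5 - g)
D(s, Y) = -2*s² + s*Y² (D(s, Y) = (Y*s)*Y - 2*s² = s*Y² - 2*s² = -2*s² + s*Y²)
393640 - D(-260, b(9, -20)) = 393640 - (-260)*((-5 - 1*9)² - 2*(-260)) = 393640 - (-260)*((-5 - 9)² + 520) = 393640 - (-260)*((-14)² + 520) = 393640 - (-260)*(196 + 520) = 393640 - (-260)*716 = 393640 - 1*(-186160) = 393640 + 186160 = 579800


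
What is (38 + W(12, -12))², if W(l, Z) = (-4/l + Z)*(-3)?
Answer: 5625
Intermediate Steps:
W(l, Z) = -3*Z + 12/l (W(l, Z) = (Z - 4/l)*(-3) = -3*Z + 12/l)
(38 + W(12, -12))² = (38 + (-3*(-12) + 12/12))² = (38 + (36 + 12*(1/12)))² = (38 + (36 + 1))² = (38 + 37)² = 75² = 5625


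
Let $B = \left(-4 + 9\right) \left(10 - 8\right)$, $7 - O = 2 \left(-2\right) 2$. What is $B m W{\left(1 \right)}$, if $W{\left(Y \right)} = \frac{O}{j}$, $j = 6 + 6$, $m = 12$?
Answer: $150$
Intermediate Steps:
$O = 15$ ($O = 7 - 2 \left(-2\right) 2 = 7 - \left(-4\right) 2 = 7 - -8 = 7 + 8 = 15$)
$j = 12$
$B = 10$ ($B = 5 \cdot 2 = 10$)
$W{\left(Y \right)} = \frac{5}{4}$ ($W{\left(Y \right)} = \frac{15}{12} = 15 \cdot \frac{1}{12} = \frac{5}{4}$)
$B m W{\left(1 \right)} = 10 \cdot 12 \cdot \frac{5}{4} = 120 \cdot \frac{5}{4} = 150$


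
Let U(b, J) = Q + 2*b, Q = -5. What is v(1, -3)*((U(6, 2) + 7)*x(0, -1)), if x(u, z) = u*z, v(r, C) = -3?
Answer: 0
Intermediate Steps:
U(b, J) = -5 + 2*b
v(1, -3)*((U(6, 2) + 7)*x(0, -1)) = -3*((-5 + 2*6) + 7)*0*(-1) = -3*((-5 + 12) + 7)*0 = -3*(7 + 7)*0 = -42*0 = -3*0 = 0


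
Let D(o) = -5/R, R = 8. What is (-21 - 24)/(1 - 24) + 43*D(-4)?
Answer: -4585/184 ≈ -24.918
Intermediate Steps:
D(o) = -5/8
(-21 - 24)/(1 - 24) + 43*D(-4) = (-21 - 24)/(1 - 24) + 43*(-5/8) = -45/(-23) - 215/8 = -45*(-1/23) - 215/8 = 45/23 - 215/8 = -4585/184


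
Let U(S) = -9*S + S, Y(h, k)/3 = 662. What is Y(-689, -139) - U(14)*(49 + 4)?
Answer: 7922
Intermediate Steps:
Y(h, k) = 1986 (Y(h, k) = 3*662 = 1986)
U(S) = -8*S
Y(-689, -139) - U(14)*(49 + 4) = 1986 - (-8*14)*(49 + 4) = 1986 - (-112)*53 = 1986 - 1*(-5936) = 1986 + 5936 = 7922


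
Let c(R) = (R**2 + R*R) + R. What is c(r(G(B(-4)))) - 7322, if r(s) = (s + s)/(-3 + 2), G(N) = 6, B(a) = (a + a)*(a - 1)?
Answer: -7046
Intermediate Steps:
B(a) = 2*a*(-1 + a) (B(a) = (2*a)*(-1 + a) = 2*a*(-1 + a))
r(s) = -2*s (r(s) = (2*s)/(-1) = (2*s)*(-1) = -2*s)
c(R) = R + 2*R**2 (c(R) = (R**2 + R**2) + R = 2*R**2 + R = R + 2*R**2)
c(r(G(B(-4)))) - 7322 = (-2*6)*(1 + 2*(-2*6)) - 7322 = -12*(1 + 2*(-12)) - 7322 = -12*(1 - 24) - 7322 = -12*(-23) - 7322 = 276 - 7322 = -7046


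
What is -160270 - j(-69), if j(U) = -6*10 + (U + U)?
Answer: -160072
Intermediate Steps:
j(U) = -60 + 2*U
-160270 - j(-69) = -160270 - (-60 + 2*(-69)) = -160270 - (-60 - 138) = -160270 - 1*(-198) = -160270 + 198 = -160072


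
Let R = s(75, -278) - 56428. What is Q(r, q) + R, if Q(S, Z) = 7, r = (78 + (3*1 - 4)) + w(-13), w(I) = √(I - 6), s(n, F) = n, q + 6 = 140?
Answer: -56346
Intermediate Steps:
q = 134 (q = -6 + 140 = 134)
w(I) = √(-6 + I)
r = 77 + I*√19 (r = (78 + (3*1 - 4)) + √(-6 - 13) = (78 + (3 - 4)) + √(-19) = (78 - 1) + I*√19 = 77 + I*√19 ≈ 77.0 + 4.3589*I)
R = -56353 (R = 75 - 56428 = -56353)
Q(r, q) + R = 7 - 56353 = -56346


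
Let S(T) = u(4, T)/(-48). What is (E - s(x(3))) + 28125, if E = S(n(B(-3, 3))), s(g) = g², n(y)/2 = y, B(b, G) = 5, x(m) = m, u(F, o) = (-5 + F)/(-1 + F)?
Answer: 4048705/144 ≈ 28116.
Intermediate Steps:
u(F, o) = (-5 + F)/(-1 + F)
n(y) = 2*y
S(T) = 1/144 (S(T) = ((-5 + 4)/(-1 + 4))/(-48) = (-1/3)*(-1/48) = ((⅓)*(-1))*(-1/48) = -⅓*(-1/48) = 1/144)
E = 1/144 ≈ 0.0069444
(E - s(x(3))) + 28125 = (1/144 - 1*3²) + 28125 = (1/144 - 1*9) + 28125 = (1/144 - 9) + 28125 = -1295/144 + 28125 = 4048705/144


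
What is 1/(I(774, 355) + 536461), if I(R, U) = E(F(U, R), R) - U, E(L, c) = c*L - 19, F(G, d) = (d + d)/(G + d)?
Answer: 1129/606440375 ≈ 1.8617e-6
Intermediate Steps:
F(G, d) = 2*d/(G + d) (F(G, d) = (2*d)/(G + d) = 2*d/(G + d))
E(L, c) = -19 + L*c (E(L, c) = L*c - 19 = -19 + L*c)
I(R, U) = -19 - U + 2*R²/(R + U) (I(R, U) = (-19 + (2*R/(U + R))*R) - U = (-19 + (2*R/(R + U))*R) - U = (-19 + 2*R²/(R + U)) - U = -19 - U + 2*R²/(R + U))
1/(I(774, 355) + 536461) = 1/((2*774² - (19 + 355)*(774 + 355))/(774 + 355) + 536461) = 1/((2*599076 - 1*374*1129)/1129 + 536461) = 1/((1198152 - 422246)/1129 + 536461) = 1/((1/1129)*775906 + 536461) = 1/(775906/1129 + 536461) = 1/(606440375/1129) = 1129/606440375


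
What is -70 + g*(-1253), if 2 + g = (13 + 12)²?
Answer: -780689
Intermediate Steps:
g = 623 (g = -2 + (13 + 12)² = -2 + 25² = -2 + 625 = 623)
-70 + g*(-1253) = -70 + 623*(-1253) = -70 - 780619 = -780689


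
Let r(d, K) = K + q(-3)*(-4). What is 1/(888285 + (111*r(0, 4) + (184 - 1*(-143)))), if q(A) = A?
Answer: 1/890388 ≈ 1.1231e-6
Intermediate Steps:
r(d, K) = 12 + K (r(d, K) = K - 3*(-4) = K + 12 = 12 + K)
1/(888285 + (111*r(0, 4) + (184 - 1*(-143)))) = 1/(888285 + (111*(12 + 4) + (184 - 1*(-143)))) = 1/(888285 + (111*16 + (184 + 143))) = 1/(888285 + (1776 + 327)) = 1/(888285 + 2103) = 1/890388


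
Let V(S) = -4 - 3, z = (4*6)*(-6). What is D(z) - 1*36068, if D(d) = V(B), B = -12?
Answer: -36075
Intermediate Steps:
z = -144 (z = 24*(-6) = -144)
V(S) = -7
D(d) = -7
D(z) - 1*36068 = -7 - 1*36068 = -7 - 36068 = -36075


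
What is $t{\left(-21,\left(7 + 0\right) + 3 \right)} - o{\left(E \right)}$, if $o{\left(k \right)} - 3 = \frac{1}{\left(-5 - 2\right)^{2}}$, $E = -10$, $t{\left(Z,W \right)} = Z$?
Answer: $- \frac{1177}{49} \approx -24.02$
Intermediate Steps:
$o{\left(k \right)} = \frac{148}{49}$ ($o{\left(k \right)} = 3 + \frac{1}{\left(-5 - 2\right)^{2}} = 3 + \frac{1}{\left(-7\right)^{2}} = 3 + \frac{1}{49} = \frac{148}{49}$)
$t{\left(-21,\left(7 + 0\right) + 3 \right)} - o{\left(E \right)} = -21 - \frac{148}{49} = - \frac{1177}{49}$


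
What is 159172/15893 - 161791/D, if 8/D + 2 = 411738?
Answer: -132339380171349/15893 ≈ -8.3269e+9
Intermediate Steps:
D = 1/51467 (D = 8/(-2 + 411738) = 8/411736 = 8*(1/411736) = 1/51467 ≈ 1.9430e-5)
159172/15893 - 161791/D = 159172/15893 - 161791/1/51467 = 159172*(1/15893) - 161791*51467 = 159172/15893 - 8326897397 = -132339380171349/15893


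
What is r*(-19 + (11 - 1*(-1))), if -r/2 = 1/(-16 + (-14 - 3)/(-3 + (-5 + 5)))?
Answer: -42/31 ≈ -1.3548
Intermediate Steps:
r = 6/31 (r = -2/(-16 + (-14 - 3)/(-3 + (-5 + 5))) = -2/(-16 - 17/(-3 + 0)) = -2/(-16 - 17/(-3)) = -2/(-16 - 17*(-⅓)) = -2/(-16 + 17/3) = -2/(-31/3) = -2*(-3/31) = 6/31 ≈ 0.19355)
r*(-19 + (11 - 1*(-1))) = 6*(-19 + (11 - 1*(-1)))/31 = 6*(-19 + (11 + 1))/31 = 6*(-19 + 12)/31 = (6/31)*(-7) = -42/31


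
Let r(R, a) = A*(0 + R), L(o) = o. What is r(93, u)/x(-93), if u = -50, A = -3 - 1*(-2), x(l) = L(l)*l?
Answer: -1/93 ≈ -0.010753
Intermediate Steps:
x(l) = l**2 (x(l) = l*l = l**2)
A = -1 (A = -3 + 2 = -1)
r(R, a) = -R (r(R, a) = -(0 + R) = -R)
r(93, u)/x(-93) = (-1*93)/((-93)**2) = -93/8649 = -93*1/8649 = -1/93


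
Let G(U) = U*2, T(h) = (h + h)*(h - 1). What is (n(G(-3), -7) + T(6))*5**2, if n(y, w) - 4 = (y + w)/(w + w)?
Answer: 22725/14 ≈ 1623.2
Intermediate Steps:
T(h) = 2*h*(-1 + h) (T(h) = (2*h)*(-1 + h) = 2*h*(-1 + h))
G(U) = 2*U
n(y, w) = 4 + (w + y)/(2*w) (n(y, w) = 4 + (y + w)/(w + w) = 4 + (w + y)/((2*w)) = 4 + (w + y)*(1/(2*w)) = 4 + (w + y)/(2*w))
(n(G(-3), -7) + T(6))*5**2 = ((1/2)*(2*(-3) + 9*(-7))/(-7) + 2*6*(-1 + 6))*5**2 = ((1/2)*(-1/7)*(-6 - 63) + 2*6*5)*25 = ((1/2)*(-1/7)*(-69) + 60)*25 = (69/14 + 60)*25 = (909/14)*25 = 22725/14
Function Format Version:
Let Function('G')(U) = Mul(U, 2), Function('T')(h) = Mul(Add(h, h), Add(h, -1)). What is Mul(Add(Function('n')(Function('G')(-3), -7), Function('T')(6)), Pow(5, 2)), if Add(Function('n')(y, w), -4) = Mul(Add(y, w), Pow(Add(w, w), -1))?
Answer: Rational(22725, 14) ≈ 1623.2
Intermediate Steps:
Function('T')(h) = Mul(2, h, Add(-1, h)) (Function('T')(h) = Mul(Mul(2, h), Add(-1, h)) = Mul(2, h, Add(-1, h)))
Function('G')(U) = Mul(2, U)
Function('n')(y, w) = Add(4, Mul(Rational(1, 2), Pow(w, -1), Add(w, y))) (Function('n')(y, w) = Add(4, Mul(Add(y, w), Pow(Add(w, w), -1))) = Add(4, Mul(Add(w, y), Pow(Mul(2, w), -1))) = Add(4, Mul(Add(w, y), Mul(Rational(1, 2), Pow(w, -1)))) = Add(4, Mul(Rational(1, 2), Pow(w, -1), Add(w, y))))
Mul(Add(Function('n')(Function('G')(-3), -7), Function('T')(6)), Pow(5, 2)) = Mul(Add(Mul(Rational(1, 2), Pow(-7, -1), Add(Mul(2, -3), Mul(9, -7))), Mul(2, 6, Add(-1, 6))), Pow(5, 2)) = Mul(Add(Mul(Rational(1, 2), Rational(-1, 7), Add(-6, -63)), Mul(2, 6, 5)), 25) = Mul(Add(Mul(Rational(1, 2), Rational(-1, 7), -69), 60), 25) = Mul(Add(Rational(69, 14), 60), 25) = Mul(Rational(909, 14), 25) = Rational(22725, 14)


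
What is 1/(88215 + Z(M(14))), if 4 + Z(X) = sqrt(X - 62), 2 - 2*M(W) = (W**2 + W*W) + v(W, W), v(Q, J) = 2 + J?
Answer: 88211/7781180786 - I*sqrt(265)/7781180786 ≈ 1.1336e-5 - 2.0921e-9*I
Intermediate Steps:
M(W) = -W**2 - W/2 (M(W) = 1 - ((W**2 + W*W) + (2 + W))/2 = 1 - ((W**2 + W**2) + (2 + W))/2 = 1 - (2*W**2 + (2 + W))/2 = 1 - (2 + W + 2*W**2)/2 = 1 + (-1 - W**2 - W/2) = -W**2 - W/2)
Z(X) = -4 + sqrt(-62 + X) (Z(X) = -4 + sqrt(X - 62) = -4 + sqrt(-62 + X))
1/(88215 + Z(M(14))) = 1/(88215 + (-4 + sqrt(-62 - 1*14*(1/2 + 14)))) = 1/(88215 + (-4 + sqrt(-62 - 1*14*29/2))) = 1/(88215 + (-4 + sqrt(-62 - 203))) = 1/(88215 + (-4 + sqrt(-265))) = 1/(88215 + (-4 + I*sqrt(265))) = 1/(88211 + I*sqrt(265))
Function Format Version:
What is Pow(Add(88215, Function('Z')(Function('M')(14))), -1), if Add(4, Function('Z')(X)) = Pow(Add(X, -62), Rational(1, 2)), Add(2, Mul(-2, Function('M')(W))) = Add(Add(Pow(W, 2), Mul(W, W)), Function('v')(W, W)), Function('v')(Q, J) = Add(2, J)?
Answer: Add(Rational(88211, 7781180786), Mul(Rational(-1, 7781180786), I, Pow(265, Rational(1, 2)))) ≈ Add(1.1336e-5, Mul(-2.0921e-9, I))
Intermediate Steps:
Function('M')(W) = Add(Mul(-1, Pow(W, 2)), Mul(Rational(-1, 2), W)) (Function('M')(W) = Add(1, Mul(Rational(-1, 2), Add(Add(Pow(W, 2), Mul(W, W)), Add(2, W)))) = Add(1, Mul(Rational(-1, 2), Add(Add(Pow(W, 2), Pow(W, 2)), Add(2, W)))) = Add(1, Mul(Rational(-1, 2), Add(Mul(2, Pow(W, 2)), Add(2, W)))) = Add(1, Mul(Rational(-1, 2), Add(2, W, Mul(2, Pow(W, 2))))) = Add(1, Add(-1, Mul(-1, Pow(W, 2)), Mul(Rational(-1, 2), W))) = Add(Mul(-1, Pow(W, 2)), Mul(Rational(-1, 2), W)))
Function('Z')(X) = Add(-4, Pow(Add(-62, X), Rational(1, 2))) (Function('Z')(X) = Add(-4, Pow(Add(X, -62), Rational(1, 2))) = Add(-4, Pow(Add(-62, X), Rational(1, 2))))
Pow(Add(88215, Function('Z')(Function('M')(14))), -1) = Pow(Add(88215, Add(-4, Pow(Add(-62, Mul(-1, 14, Add(Rational(1, 2), 14))), Rational(1, 2)))), -1) = Pow(Add(88215, Add(-4, Pow(Add(-62, Mul(-1, 14, Rational(29, 2))), Rational(1, 2)))), -1) = Pow(Add(88215, Add(-4, Pow(Add(-62, -203), Rational(1, 2)))), -1) = Pow(Add(88215, Add(-4, Pow(-265, Rational(1, 2)))), -1) = Pow(Add(88215, Add(-4, Mul(I, Pow(265, Rational(1, 2))))), -1) = Pow(Add(88211, Mul(I, Pow(265, Rational(1, 2)))), -1)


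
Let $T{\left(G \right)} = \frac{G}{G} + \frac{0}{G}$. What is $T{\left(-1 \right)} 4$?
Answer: $4$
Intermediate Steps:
$T{\left(G \right)} = 1$ ($T{\left(G \right)} = 1 + 0 = 1$)
$T{\left(-1 \right)} 4 = 1 \cdot 4 = 4$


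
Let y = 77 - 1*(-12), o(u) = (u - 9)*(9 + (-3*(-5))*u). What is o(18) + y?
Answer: 2600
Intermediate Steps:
o(u) = (-9 + u)*(9 + 15*u)
y = 89 (y = 77 + 12 = 89)
o(18) + y = (-81 - 126*18 + 15*18**2) + 89 = (-81 - 2268 + 15*324) + 89 = (-81 - 2268 + 4860) + 89 = 2511 + 89 = 2600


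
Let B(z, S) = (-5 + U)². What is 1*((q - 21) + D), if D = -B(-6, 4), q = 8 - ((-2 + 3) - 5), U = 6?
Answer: -10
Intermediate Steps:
B(z, S) = 1 (B(z, S) = (-5 + 6)² = 1² = 1)
q = 12 (q = 8 - (1 - 5) = 8 - 1*(-4) = 8 + 4 = 12)
D = -1 (D = -1*1 = -1)
1*((q - 21) + D) = 1*((12 - 21) - 1) = 1*(-9 - 1) = 1*(-10) = -10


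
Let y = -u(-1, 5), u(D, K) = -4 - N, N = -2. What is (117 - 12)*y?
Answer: 210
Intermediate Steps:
u(D, K) = -2 (u(D, K) = -4 - 1*(-2) = -4 + 2 = -2)
y = 2 (y = -1*(-2) = 2)
(117 - 12)*y = (117 - 12)*2 = 105*2 = 210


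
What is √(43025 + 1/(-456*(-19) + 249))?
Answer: √3417973515138/8913 ≈ 207.42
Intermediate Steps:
√(43025 + 1/(-456*(-19) + 249)) = √(43025 + 1/(8664 + 249)) = √(43025 + 1/8913) = √(383481826/8913) = √3417973515138/8913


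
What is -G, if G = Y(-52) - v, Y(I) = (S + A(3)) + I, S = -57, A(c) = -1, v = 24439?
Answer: 24549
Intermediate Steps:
Y(I) = -58 + I (Y(I) = (-57 - 1) + I = -58 + I)
G = -24549 (G = (-58 - 52) - 1*24439 = -110 - 24439 = -24549)
-G = -1*(-24549) = 24549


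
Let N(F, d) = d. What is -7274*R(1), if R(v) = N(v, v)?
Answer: -7274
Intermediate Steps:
R(v) = v
-7274*R(1) = -7274*1 = -7274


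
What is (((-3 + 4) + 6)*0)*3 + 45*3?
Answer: 135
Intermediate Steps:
(((-3 + 4) + 6)*0)*3 + 45*3 = ((1 + 6)*0)*3 + 135 = (7*0)*3 + 135 = 0*3 + 135 = 0 + 135 = 135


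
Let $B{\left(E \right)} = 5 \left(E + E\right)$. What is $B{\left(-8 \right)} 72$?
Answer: $-5760$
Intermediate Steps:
$B{\left(E \right)} = 10 E$ ($B{\left(E \right)} = 5 \cdot 2 E = 10 E$)
$B{\left(-8 \right)} 72 = 10 \left(-8\right) 72 = \left(-80\right) 72 = -5760$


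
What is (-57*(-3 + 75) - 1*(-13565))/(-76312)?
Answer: -9461/76312 ≈ -0.12398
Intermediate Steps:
(-57*(-3 + 75) - 1*(-13565))/(-76312) = (-57*72 + 13565)*(-1/76312) = (-4104 + 13565)*(-1/76312) = 9461*(-1/76312) = -9461/76312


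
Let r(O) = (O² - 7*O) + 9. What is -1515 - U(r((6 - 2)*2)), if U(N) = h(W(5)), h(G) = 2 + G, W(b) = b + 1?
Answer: -1523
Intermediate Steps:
W(b) = 1 + b
r(O) = 9 + O² - 7*O
U(N) = 8 (U(N) = 2 + (1 + 5) = 2 + 6 = 8)
-1515 - U(r((6 - 2)*2)) = -1515 - 1*8 = -1515 - 8 = -1523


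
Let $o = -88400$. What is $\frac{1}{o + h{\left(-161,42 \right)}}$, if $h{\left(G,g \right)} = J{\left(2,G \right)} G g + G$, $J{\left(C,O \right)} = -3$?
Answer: $- \frac{1}{68275} \approx -1.4647 \cdot 10^{-5}$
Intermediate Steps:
$h{\left(G,g \right)} = G - 3 G g$ ($h{\left(G,g \right)} = - 3 G g + G = G - 3 G g$)
$\frac{1}{o + h{\left(-161,42 \right)}} = \frac{1}{-88400 - 161 \left(1 - 126\right)} = \frac{1}{-88400 - -20125} = \frac{1}{-88400 + 20125} = \frac{1}{-68275} = - \frac{1}{68275}$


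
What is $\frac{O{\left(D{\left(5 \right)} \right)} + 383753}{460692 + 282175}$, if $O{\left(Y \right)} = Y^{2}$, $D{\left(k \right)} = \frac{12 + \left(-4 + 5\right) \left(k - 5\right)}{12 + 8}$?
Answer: $\frac{9593834}{18571675} \approx 0.51658$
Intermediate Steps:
$D{\left(k \right)} = \frac{7}{20} + \frac{k}{20}$ ($D{\left(k \right)} = \frac{12 + 1 \left(-5 + k\right)}{20} = \left(12 + \left(-5 + k\right)\right) \frac{1}{20} = \left(7 + k\right) \frac{1}{20} = \frac{7}{20} + \frac{k}{20}$)
$\frac{O{\left(D{\left(5 \right)} \right)} + 383753}{460692 + 282175} = \frac{\left(\frac{7}{20} + \frac{1}{20} \cdot 5\right)^{2} + 383753}{460692 + 282175} = \frac{\left(\frac{7}{20} + \frac{1}{4}\right)^{2} + 383753}{742867} = \left(\left(\frac{3}{5}\right)^{2} + 383753\right) \frac{1}{742867} = \left(\frac{9}{25} + 383753\right) \frac{1}{742867} = \frac{9593834}{25} \cdot \frac{1}{742867} = \frac{9593834}{18571675}$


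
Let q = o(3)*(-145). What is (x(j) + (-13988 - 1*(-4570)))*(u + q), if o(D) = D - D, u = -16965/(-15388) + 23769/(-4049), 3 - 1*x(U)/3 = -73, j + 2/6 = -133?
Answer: 1365018669765/31153006 ≈ 43817.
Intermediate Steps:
j = -400/3 (j = -⅓ - 133 = -400/3 ≈ -133.33)
x(U) = 228 (x(U) = 9 - 3*(-73) = 9 + 219 = 228)
u = -297066087/62306012 (u = -16965*(-1/15388) + 23769*(-1/4049) = 16965/15388 - 23769/4049 = -297066087/62306012 ≈ -4.7679)
o(D) = 0
q = 0 (q = 0*(-145) = 0)
(x(j) + (-13988 - 1*(-4570)))*(u + q) = (228 + (-13988 - 1*(-4570)))*(-297066087/62306012 + 0) = (228 + (-13988 + 4570))*(-297066087/62306012) = (228 - 9418)*(-297066087/62306012) = -9190*(-297066087/62306012) = 1365018669765/31153006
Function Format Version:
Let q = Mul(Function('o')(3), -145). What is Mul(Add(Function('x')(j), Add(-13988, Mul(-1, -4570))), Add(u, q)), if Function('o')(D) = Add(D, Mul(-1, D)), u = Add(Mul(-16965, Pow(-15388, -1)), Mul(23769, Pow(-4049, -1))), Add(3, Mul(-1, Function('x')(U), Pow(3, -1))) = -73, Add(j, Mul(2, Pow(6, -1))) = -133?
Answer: Rational(1365018669765, 31153006) ≈ 43817.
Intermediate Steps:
j = Rational(-400, 3) (j = Add(Rational(-1, 3), -133) = Rational(-400, 3) ≈ -133.33)
Function('x')(U) = 228 (Function('x')(U) = Add(9, Mul(-3, -73)) = Add(9, 219) = 228)
u = Rational(-297066087, 62306012) (u = Add(Mul(-16965, Rational(-1, 15388)), Mul(23769, Rational(-1, 4049))) = Add(Rational(16965, 15388), Rational(-23769, 4049)) = Rational(-297066087, 62306012) ≈ -4.7679)
Function('o')(D) = 0
q = 0 (q = Mul(0, -145) = 0)
Mul(Add(Function('x')(j), Add(-13988, Mul(-1, -4570))), Add(u, q)) = Mul(Add(228, Add(-13988, Mul(-1, -4570))), Add(Rational(-297066087, 62306012), 0)) = Mul(Add(228, Add(-13988, 4570)), Rational(-297066087, 62306012)) = Mul(Add(228, -9418), Rational(-297066087, 62306012)) = Mul(-9190, Rational(-297066087, 62306012)) = Rational(1365018669765, 31153006)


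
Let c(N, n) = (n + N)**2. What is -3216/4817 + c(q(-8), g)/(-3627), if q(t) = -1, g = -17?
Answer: -1469460/1941251 ≈ -0.75697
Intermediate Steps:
c(N, n) = (N + n)**2
-3216/4817 + c(q(-8), g)/(-3627) = -3216/4817 + (-1 - 17)**2/(-3627) = -3216*1/4817 + (-18)**2*(-1/3627) = -3216/4817 + 324*(-1/3627) = -3216/4817 - 36/403 = -1469460/1941251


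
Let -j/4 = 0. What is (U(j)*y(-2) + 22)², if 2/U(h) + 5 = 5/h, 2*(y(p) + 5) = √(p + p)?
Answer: 484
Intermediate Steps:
j = 0 (j = -4*0 = 0)
y(p) = -5 + √2*√p/2 (y(p) = -5 + √(p + p)/2 = -5 + √(2*p)/2 = -5 + (√2*√p)/2 = -5 + √2*√p/2)
U(h) = 2/(-5 + 5/h)
(U(j)*y(-2) + 22)² = ((-2*0/(-5 + 5*0))*(-5 + √2*√(-2)/2) + 22)² = ((-2*0/(-5 + 0))*(-5 + √2*(I*√2)/2) + 22)² = ((-2*0/(-5))*(-5 + I) + 22)² = ((-2*0*(-⅕))*(-5 + I) + 22)² = (0*(-5 + I) + 22)² = (0 + 22)² = 22² = 484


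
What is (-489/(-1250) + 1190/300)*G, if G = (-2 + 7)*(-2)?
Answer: -16342/375 ≈ -43.579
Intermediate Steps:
G = -10 (G = 5*(-2) = -10)
(-489/(-1250) + 1190/300)*G = (-489/(-1250) + 1190/300)*(-10) = (-489*(-1/1250) + 1190*(1/300))*(-10) = (489/1250 + 119/30)*(-10) = (8171/1875)*(-10) = -16342/375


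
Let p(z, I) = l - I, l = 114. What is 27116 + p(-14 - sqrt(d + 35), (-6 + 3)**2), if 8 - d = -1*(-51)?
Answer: 27221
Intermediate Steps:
d = -43 (d = 8 - (-1)*(-51) = 8 - 1*51 = 8 - 51 = -43)
p(z, I) = 114 - I
27116 + p(-14 - sqrt(d + 35), (-6 + 3)**2) = 27116 + (114 - (-6 + 3)**2) = 27116 + (114 - 1*(-3)**2) = 27116 + (114 - 1*9) = 27116 + (114 - 9) = 27116 + 105 = 27221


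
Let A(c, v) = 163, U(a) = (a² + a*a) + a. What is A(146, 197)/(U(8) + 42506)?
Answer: 163/42642 ≈ 0.0038225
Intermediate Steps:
U(a) = a + 2*a² (U(a) = (a² + a²) + a = 2*a² + a = a + 2*a²)
A(146, 197)/(U(8) + 42506) = 163/(8*(1 + 2*8) + 42506) = 163/(8*(1 + 16) + 42506) = 163/(8*17 + 42506) = 163/(136 + 42506) = 163/42642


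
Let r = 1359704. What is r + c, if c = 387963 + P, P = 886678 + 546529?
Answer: 3180874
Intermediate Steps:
P = 1433207
c = 1821170 (c = 387963 + 1433207 = 1821170)
r + c = 1359704 + 1821170 = 3180874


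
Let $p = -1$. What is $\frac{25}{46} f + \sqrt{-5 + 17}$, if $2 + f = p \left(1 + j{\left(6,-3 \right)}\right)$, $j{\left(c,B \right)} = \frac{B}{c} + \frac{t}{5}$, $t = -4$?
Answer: $- \frac{85}{92} + 2 \sqrt{3} \approx 2.5402$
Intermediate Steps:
$j{\left(c,B \right)} = - \frac{4}{5} + \frac{B}{c}$ ($j{\left(c,B \right)} = \frac{B}{c} - \frac{4}{5} = - \frac{4}{5} + \frac{B}{c}$)
$f = - \frac{17}{10}$ ($f = -2 - \left(1 - \left(\frac{4}{5} + \frac{3}{6}\right)\right) = -2 - \left(1 - \frac{13}{10}\right) = -2 - - \frac{3}{10} = -2 + \frac{3}{10} = - \frac{17}{10} \approx -1.7$)
$\frac{25}{46} f + \sqrt{-5 + 17} = \frac{25}{46} \left(- \frac{17}{10}\right) + \sqrt{-5 + 17} = 25 \cdot \frac{1}{46} \left(- \frac{17}{10}\right) + \sqrt{12} = \frac{25}{46} \left(- \frac{17}{10}\right) + 2 \sqrt{3} = - \frac{85}{92} + 2 \sqrt{3}$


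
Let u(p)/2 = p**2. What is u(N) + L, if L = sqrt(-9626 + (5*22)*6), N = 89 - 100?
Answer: 242 + I*sqrt(8966) ≈ 242.0 + 94.689*I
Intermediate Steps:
N = -11
u(p) = 2*p**2
L = I*sqrt(8966) (L = sqrt(-9626 + 110*6) = sqrt(-9626 + 660) = sqrt(-8966) = I*sqrt(8966) ≈ 94.689*I)
u(N) + L = 2*(-11)**2 + I*sqrt(8966) = 2*121 + I*sqrt(8966) = 242 + I*sqrt(8966)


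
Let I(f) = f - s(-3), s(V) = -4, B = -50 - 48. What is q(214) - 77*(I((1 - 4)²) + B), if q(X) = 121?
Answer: 6666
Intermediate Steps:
B = -98
I(f) = 4 + f (I(f) = f - 1*(-4) = f + 4 = 4 + f)
q(214) - 77*(I((1 - 4)²) + B) = 121 - 77*((4 + (1 - 4)²) - 98) = 121 - 77*((4 + (-3)²) - 98) = 121 - 77*((4 + 9) - 98) = 121 - 77*(13 - 98) = 121 - 77*(-85) = 121 + 6545 = 6666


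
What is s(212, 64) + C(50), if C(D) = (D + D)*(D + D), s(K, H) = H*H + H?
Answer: 14160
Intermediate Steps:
s(K, H) = H + H**2 (s(K, H) = H**2 + H = H + H**2)
C(D) = 4*D**2 (C(D) = (2*D)*(2*D) = 4*D**2)
s(212, 64) + C(50) = 64*(1 + 64) + 4*50**2 = 64*65 + 4*2500 = 4160 + 10000 = 14160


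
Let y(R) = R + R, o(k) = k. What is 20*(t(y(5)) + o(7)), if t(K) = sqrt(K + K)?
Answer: 140 + 40*sqrt(5) ≈ 229.44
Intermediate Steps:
y(R) = 2*R
t(K) = sqrt(2)*sqrt(K) (t(K) = sqrt(2*K) = sqrt(2)*sqrt(K))
20*(t(y(5)) + o(7)) = 20*(sqrt(2)*sqrt(2*5) + 7) = 20*(sqrt(2)*sqrt(10) + 7) = 20*(2*sqrt(5) + 7) = 20*(7 + 2*sqrt(5)) = 140 + 40*sqrt(5)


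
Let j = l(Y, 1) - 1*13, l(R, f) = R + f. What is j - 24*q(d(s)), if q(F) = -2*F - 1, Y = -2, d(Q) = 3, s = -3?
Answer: 154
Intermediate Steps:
q(F) = -1 - 2*F
j = -14 (j = (-2 + 1) - 1*13 = -1 - 13 = -14)
j - 24*q(d(s)) = -14 - 24*(-1 - 2*3) = -14 - 24*(-1 - 6) = -14 - 24*(-7) = -14 + 168 = 154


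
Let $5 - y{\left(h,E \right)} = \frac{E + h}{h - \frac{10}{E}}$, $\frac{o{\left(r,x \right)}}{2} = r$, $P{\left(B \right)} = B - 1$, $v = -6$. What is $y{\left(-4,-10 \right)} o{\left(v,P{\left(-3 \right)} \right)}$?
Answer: $-4$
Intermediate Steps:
$P{\left(B \right)} = -1 + B$
$o{\left(r,x \right)} = 2 r$
$y{\left(h,E \right)} = 5 - \frac{E + h}{h - \frac{10}{E}}$
$y{\left(-4,-10 \right)} o{\left(v,P{\left(-3 \right)} \right)} = \frac{-50 - \left(-10\right)^{2} + 4 \left(-10\right) \left(-4\right)}{-10 - -40} \cdot 2 \left(-6\right) = \frac{-50 - 100 + 160}{-10 + 40} \left(-12\right) = \frac{-50 - 100 + 160}{30} \left(-12\right) = \frac{1}{30} \cdot 10 \left(-12\right) = \frac{1}{3} \left(-12\right) = -4$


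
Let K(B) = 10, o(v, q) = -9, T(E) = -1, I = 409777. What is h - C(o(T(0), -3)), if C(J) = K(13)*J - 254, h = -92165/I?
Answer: 140871123/409777 ≈ 343.77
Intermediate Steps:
h = -92165/409777 ≈ -0.22492
C(J) = -254 + 10*J (C(J) = 10*J - 254 = -254 + 10*J)
h - C(o(T(0), -3)) = -92165/409777 - (-254 + 10*(-9)) = -92165/409777 - (-254 - 90) = -92165/409777 - 1*(-344) = -92165/409777 + 344 = 140871123/409777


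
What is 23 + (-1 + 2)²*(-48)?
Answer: -25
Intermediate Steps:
23 + (-1 + 2)²*(-48) = 23 + 1²*(-48) = 23 + 1*(-48) = 23 - 48 = -25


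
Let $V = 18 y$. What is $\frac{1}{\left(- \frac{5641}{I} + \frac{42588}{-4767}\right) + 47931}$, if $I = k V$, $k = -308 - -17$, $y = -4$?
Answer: $\frac{4756104}{227921049661} \approx 2.0867 \cdot 10^{-5}$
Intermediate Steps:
$V = -72$ ($V = 18 \left(-4\right) = -72$)
$k = -291$ ($k = -308 + 17 = -291$)
$I = 20952$ ($I = \left(-291\right) \left(-72\right) = 20952$)
$\frac{1}{\left(- \frac{5641}{I} + \frac{42588}{-4767}\right) + 47931} = \frac{1}{\left(- \frac{5641}{20952} + \frac{42588}{-4767}\right) + 47931} = \frac{1}{\left(\left(-5641\right) \frac{1}{20952} + 42588 \left(- \frac{1}{4767}\right)\right) + 47931} = \frac{1}{\left(- \frac{5641}{20952} - \frac{2028}{227}\right) + 47931} = \frac{1}{- \frac{43771163}{4756104} + 47931} = \frac{1}{\frac{227921049661}{4756104}} = \frac{4756104}{227921049661}$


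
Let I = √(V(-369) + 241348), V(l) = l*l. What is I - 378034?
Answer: -378034 + √377509 ≈ -3.7742e+5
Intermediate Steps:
V(l) = l²
I = √377509 (I = √((-369)² + 241348) = √(136161 + 241348) = √377509 ≈ 614.42)
I - 378034 = √377509 - 378034 = -378034 + √377509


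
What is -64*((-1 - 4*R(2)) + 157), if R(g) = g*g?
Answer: -8960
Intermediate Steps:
R(g) = g²
-64*((-1 - 4*R(2)) + 157) = -64*((-1 - 4*2²) + 157) = -64*((-1 - 4*4) + 157) = -64*((-1 - 16) + 157) = -64*(-17 + 157) = -64*140 = -8960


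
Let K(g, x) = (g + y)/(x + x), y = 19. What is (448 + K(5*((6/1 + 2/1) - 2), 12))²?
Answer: 116661601/576 ≈ 2.0254e+5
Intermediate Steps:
K(g, x) = (19 + g)/(2*x) (K(g, x) = (g + 19)/(x + x) = (19 + g)/((2*x)) = (19 + g)*(1/(2*x)) = (19 + g)/(2*x))
(448 + K(5*((6/1 + 2/1) - 2), 12))² = (448 + (½)*(19 + 5*((6/1 + 2/1) - 2))/12)² = (448 + (½)*(1/12)*(19 + 5*((6*1 + 2*1) - 2)))² = (448 + (½)*(1/12)*(19 + 5*((6 + 2) - 2)))² = (448 + (½)*(1/12)*(19 + 5*(8 - 2)))² = (448 + (½)*(1/12)*(19 + 5*6))² = (448 + (½)*(1/12)*(19 + 30))² = (448 + (½)*(1/12)*49)² = (448 + 49/24)² = (10801/24)² = 116661601/576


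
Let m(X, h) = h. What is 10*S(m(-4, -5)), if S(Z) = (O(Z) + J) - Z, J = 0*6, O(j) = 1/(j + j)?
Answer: 49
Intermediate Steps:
O(j) = 1/(2*j)
J = 0
S(Z) = 1/(2*Z) - Z (S(Z) = (1/(2*Z) + 0) - Z = 1/(2*Z) - Z)
10*S(m(-4, -5)) = 10*((½)/(-5) - 1*(-5)) = 10*((½)*(-⅕) + 5) = 10*(-⅒ + 5) = 10*(49/10) = 49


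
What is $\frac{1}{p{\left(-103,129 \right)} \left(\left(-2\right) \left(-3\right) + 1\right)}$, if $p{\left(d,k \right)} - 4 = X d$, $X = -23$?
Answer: $\frac{1}{16611} \approx 6.0201 \cdot 10^{-5}$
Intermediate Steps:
$p{\left(d,k \right)} = 4 - 23 d$
$\frac{1}{p{\left(-103,129 \right)} \left(\left(-2\right) \left(-3\right) + 1\right)} = \frac{1}{\left(4 - -2369\right) \left(\left(-2\right) \left(-3\right) + 1\right)} = \frac{1}{\left(4 + 2369\right) \left(6 + 1\right)} = \frac{1}{2373 \cdot 7} = \frac{1}{16611}$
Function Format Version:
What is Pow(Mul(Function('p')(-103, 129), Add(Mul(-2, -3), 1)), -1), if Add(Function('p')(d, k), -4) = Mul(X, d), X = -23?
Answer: Rational(1, 16611) ≈ 6.0201e-5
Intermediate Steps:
Function('p')(d, k) = Add(4, Mul(-23, d))
Pow(Mul(Function('p')(-103, 129), Add(Mul(-2, -3), 1)), -1) = Pow(Mul(Add(4, Mul(-23, -103)), Add(Mul(-2, -3), 1)), -1) = Pow(Mul(Add(4, 2369), Add(6, 1)), -1) = Pow(Mul(2373, 7), -1) = Pow(16611, -1) = Rational(1, 16611)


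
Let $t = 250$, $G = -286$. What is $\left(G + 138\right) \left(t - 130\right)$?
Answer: $-17760$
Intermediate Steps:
$\left(G + 138\right) \left(t - 130\right) = \left(-286 + 138\right) \left(250 - 130\right) = \left(-148\right) 120 = -17760$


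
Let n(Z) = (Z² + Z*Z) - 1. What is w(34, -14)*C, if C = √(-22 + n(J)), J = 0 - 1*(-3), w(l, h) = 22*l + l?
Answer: 782*I*√5 ≈ 1748.6*I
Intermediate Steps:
w(l, h) = 23*l
J = 3 (J = 0 + 3 = 3)
n(Z) = -1 + 2*Z² (n(Z) = (Z² + Z²) - 1 = 2*Z² - 1 = -1 + 2*Z²)
C = I*√5 (C = √(-22 + (-1 + 2*3²)) = √(-22 + (-1 + 2*9)) = √(-22 + (-1 + 18)) = √(-22 + 17) = √(-5) = I*√5 ≈ 2.2361*I)
w(34, -14)*C = (23*34)*(I*√5) = 782*(I*√5) = 782*I*√5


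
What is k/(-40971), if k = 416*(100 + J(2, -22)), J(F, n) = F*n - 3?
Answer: -22048/40971 ≈ -0.53814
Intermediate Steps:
J(F, n) = -3 + F*n
k = 22048 (k = 416*(100 + (-3 + 2*(-22))) = 416*(100 + (-3 - 44)) = 416*(100 - 47) = 416*53 = 22048)
k/(-40971) = 22048/(-40971) = 22048*(-1/40971) = -22048/40971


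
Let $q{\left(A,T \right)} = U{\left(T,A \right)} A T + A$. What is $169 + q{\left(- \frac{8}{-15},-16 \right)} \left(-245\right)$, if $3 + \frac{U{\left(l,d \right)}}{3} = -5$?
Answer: $- \frac{150413}{3} \approx -50138.0$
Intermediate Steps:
$U{\left(l,d \right)} = -24$ ($U{\left(l,d \right)} = -9 + 3 \left(-5\right) = -9 - 15 = -24$)
$q{\left(A,T \right)} = A - 24 A T$ ($q{\left(A,T \right)} = - 24 A T + A = A - 24 A T$)
$169 + q{\left(- \frac{8}{-15},-16 \right)} \left(-245\right) = 169 + - \frac{8}{-15} \left(1 - -384\right) \left(-245\right) = 169 + \left(-8\right) \left(- \frac{1}{15}\right) \left(1 + 384\right) \left(-245\right) = 169 + \frac{8}{15} \cdot 385 \left(-245\right) = 169 + \frac{616}{3} \left(-245\right) = 169 - \frac{150920}{3} = - \frac{150413}{3}$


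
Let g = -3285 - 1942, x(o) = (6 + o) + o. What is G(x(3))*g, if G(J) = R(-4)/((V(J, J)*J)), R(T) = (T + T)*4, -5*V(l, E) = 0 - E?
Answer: 52270/9 ≈ 5807.8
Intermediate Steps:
x(o) = 6 + 2*o
V(l, E) = E/5 (V(l, E) = -(0 - E)/5 = -(-1)*E/5 = E/5)
R(T) = 8*T (R(T) = (2*T)*4 = 8*T)
G(J) = -160/J**2 (G(J) = (8*(-4))/(((J/5)*J)) = -32*5/J**2 = -160/J**2)
g = -5227
G(x(3))*g = -160/(6 + 2*3)**2*(-5227) = -160/(6 + 6)**2*(-5227) = -160/12**2*(-5227) = -160*1/144*(-5227) = -10/9*(-5227) = 52270/9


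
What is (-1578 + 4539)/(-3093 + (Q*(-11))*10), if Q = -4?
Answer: -423/379 ≈ -1.1161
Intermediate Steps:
(-1578 + 4539)/(-3093 + (Q*(-11))*10) = (-1578 + 4539)/(-3093 - 4*(-11)*10) = 2961/(-3093 + 44*10) = 2961/(-3093 + 440) = 2961/(-2653) = 2961*(-1/2653) = -423/379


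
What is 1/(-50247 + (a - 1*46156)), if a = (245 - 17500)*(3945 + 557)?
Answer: -1/77778413 ≈ -1.2857e-8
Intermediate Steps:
a = -77682010 (a = -17255*4502 = -77682010)
1/(-50247 + (a - 1*46156)) = 1/(-50247 + (-77682010 - 1*46156)) = 1/(-50247 + (-77682010 - 46156)) = 1/(-50247 - 77728166) = 1/(-77778413) = -1/77778413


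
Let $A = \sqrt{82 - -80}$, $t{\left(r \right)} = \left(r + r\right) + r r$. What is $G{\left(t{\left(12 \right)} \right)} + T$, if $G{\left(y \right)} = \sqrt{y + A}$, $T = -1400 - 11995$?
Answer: $-13395 + \sqrt{168 + 9 \sqrt{2}} \approx -13382.0$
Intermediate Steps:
$t{\left(r \right)} = r^{2} + 2 r$ ($t{\left(r \right)} = 2 r + r^{2} = r^{2} + 2 r$)
$T = -13395$ ($T = -1400 - 11995 = -13395$)
$A = 9 \sqrt{2}$ ($A = \sqrt{82 + 80} = \sqrt{162} = 9 \sqrt{2} \approx 12.728$)
$G{\left(y \right)} = \sqrt{y + 9 \sqrt{2}}$
$G{\left(t{\left(12 \right)} \right)} + T = \sqrt{12 \left(2 + 12\right) + 9 \sqrt{2}} - 13395 = \sqrt{12 \cdot 14 + 9 \sqrt{2}} - 13395 = \sqrt{168 + 9 \sqrt{2}} - 13395 = -13395 + \sqrt{168 + 9 \sqrt{2}}$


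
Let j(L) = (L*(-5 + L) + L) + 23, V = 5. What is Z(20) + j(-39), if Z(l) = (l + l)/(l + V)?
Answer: 8508/5 ≈ 1701.6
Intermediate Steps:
Z(l) = 2*l/(5 + l) (Z(l) = (l + l)/(l + 5) = (2*l)/(5 + l) = 2*l/(5 + l))
j(L) = 23 + L + L*(-5 + L) (j(L) = (L + L*(-5 + L)) + 23 = 23 + L + L*(-5 + L))
Z(20) + j(-39) = 2*20/(5 + 20) + (23 + (-39)² - 4*(-39)) = 2*20/25 + (23 + 1521 + 156) = 2*20*(1/25) + 1700 = 8/5 + 1700 = 8508/5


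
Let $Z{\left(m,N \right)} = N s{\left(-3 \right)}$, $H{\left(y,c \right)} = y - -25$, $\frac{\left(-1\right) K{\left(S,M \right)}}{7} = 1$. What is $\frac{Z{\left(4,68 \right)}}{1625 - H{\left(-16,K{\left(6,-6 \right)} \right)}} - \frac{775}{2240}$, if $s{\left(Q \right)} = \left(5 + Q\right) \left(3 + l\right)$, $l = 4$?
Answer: $\frac{11001}{45248} \approx 0.24313$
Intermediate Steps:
$K{\left(S,M \right)} = -7$ ($K{\left(S,M \right)} = \left(-7\right) 1 = -7$)
$H{\left(y,c \right)} = 25 + y$ ($H{\left(y,c \right)} = y + 25 = 25 + y$)
$s{\left(Q \right)} = 35 + 7 Q$ ($s{\left(Q \right)} = \left(5 + Q\right) \left(3 + 4\right) = \left(5 + Q\right) 7 = 35 + 7 Q$)
$Z{\left(m,N \right)} = 14 N$ ($Z{\left(m,N \right)} = N \left(35 + 7 \left(-3\right)\right) = N \left(35 - 21\right) = N 14 = 14 N$)
$\frac{Z{\left(4,68 \right)}}{1625 - H{\left(-16,K{\left(6,-6 \right)} \right)}} - \frac{775}{2240} = \frac{14 \cdot 68}{1625 - \left(25 - 16\right)} - \frac{775}{2240} = \frac{952}{1625 - 9} - \frac{155}{448} = \frac{952}{1616} - \frac{155}{448} = 952 \cdot \frac{1}{1616} - \frac{155}{448} = \frac{119}{202} - \frac{155}{448} = \frac{11001}{45248}$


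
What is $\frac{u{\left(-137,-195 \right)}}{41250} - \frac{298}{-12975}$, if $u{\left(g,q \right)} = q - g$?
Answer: $\frac{76933}{3568125} \approx 0.021561$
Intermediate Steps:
$\frac{u{\left(-137,-195 \right)}}{41250} - \frac{298}{-12975} = \frac{-195 - -137}{41250} - \frac{298}{-12975} = \left(-195 + 137\right) \frac{1}{41250} - - \frac{298}{12975} = \left(-58\right) \frac{1}{41250} + \frac{298}{12975} = - \frac{29}{20625} + \frac{298}{12975} = \frac{76933}{3568125}$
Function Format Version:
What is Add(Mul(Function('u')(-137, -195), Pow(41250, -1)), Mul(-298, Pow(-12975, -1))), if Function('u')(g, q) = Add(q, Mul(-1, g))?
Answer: Rational(76933, 3568125) ≈ 0.021561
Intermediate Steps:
Add(Mul(Function('u')(-137, -195), Pow(41250, -1)), Mul(-298, Pow(-12975, -1))) = Add(Mul(Add(-195, Mul(-1, -137)), Pow(41250, -1)), Mul(-298, Pow(-12975, -1))) = Add(Mul(Add(-195, 137), Rational(1, 41250)), Mul(-298, Rational(-1, 12975))) = Add(Mul(-58, Rational(1, 41250)), Rational(298, 12975)) = Add(Rational(-29, 20625), Rational(298, 12975)) = Rational(76933, 3568125)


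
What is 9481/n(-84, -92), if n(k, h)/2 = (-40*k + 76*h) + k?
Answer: -9481/7432 ≈ -1.2757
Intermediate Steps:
n(k, h) = -78*k + 152*h (n(k, h) = 2*((-40*k + 76*h) + k) = 2*(-39*k + 76*h) = -78*k + 152*h)
9481/n(-84, -92) = 9481/(-78*(-84) + 152*(-92)) = 9481/(6552 - 13984) = 9481/(-7432) = 9481*(-1/7432) = -9481/7432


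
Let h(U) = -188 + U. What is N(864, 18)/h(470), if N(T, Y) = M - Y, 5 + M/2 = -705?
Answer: -719/141 ≈ -5.0993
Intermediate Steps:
M = -1420 (M = -10 + 2*(-705) = -10 - 1410 = -1420)
N(T, Y) = -1420 - Y
N(864, 18)/h(470) = (-1420 - 1*18)/(-188 + 470) = (-1420 - 18)/282 = -1438*1/282 = -719/141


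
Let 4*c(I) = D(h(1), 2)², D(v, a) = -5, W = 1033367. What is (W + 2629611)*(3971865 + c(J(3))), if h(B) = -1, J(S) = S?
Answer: 29097754015165/2 ≈ 1.4549e+13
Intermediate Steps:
c(I) = 25/4 (c(I) = (¼)*(-5)² = (¼)*25 = 25/4)
(W + 2629611)*(3971865 + c(J(3))) = (1033367 + 2629611)*(3971865 + 25/4) = 3662978*(15887485/4) = 29097754015165/2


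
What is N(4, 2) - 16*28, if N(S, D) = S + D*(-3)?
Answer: -450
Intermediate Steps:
N(S, D) = S - 3*D
N(4, 2) - 16*28 = (4 - 3*2) - 16*28 = (4 - 6) - 448 = -2 - 448 = -450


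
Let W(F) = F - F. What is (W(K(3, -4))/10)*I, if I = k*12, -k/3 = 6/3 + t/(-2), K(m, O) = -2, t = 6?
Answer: 0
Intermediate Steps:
W(F) = 0
k = 3 (k = -3*(6/3 + 6/(-2)) = -3*(6*(⅓) + 6*(-½)) = -3*(2 - 3) = -3*(-1) = 3)
I = 36 (I = 3*12 = 36)
(W(K(3, -4))/10)*I = (0/10)*36 = ((⅒)*0)*36 = 0*36 = 0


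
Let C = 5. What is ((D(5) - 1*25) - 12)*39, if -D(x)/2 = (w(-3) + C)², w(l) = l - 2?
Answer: -1443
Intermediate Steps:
w(l) = -2 + l
D(x) = 0 (D(x) = -2*((-2 - 3) + 5)² = -2*(-5 + 5)² = -2*0² = -2*0 = 0)
((D(5) - 1*25) - 12)*39 = ((0 - 1*25) - 12)*39 = ((0 - 25) - 12)*39 = (-25 - 12)*39 = -37*39 = -1443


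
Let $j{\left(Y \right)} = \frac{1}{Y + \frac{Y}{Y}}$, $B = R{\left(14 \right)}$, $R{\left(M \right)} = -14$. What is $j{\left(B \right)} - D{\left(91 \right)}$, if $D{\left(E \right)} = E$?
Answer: $- \frac{1184}{13} \approx -91.077$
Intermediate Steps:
$B = -14$
$j{\left(Y \right)} = \frac{1}{1 + Y}$ ($j{\left(Y \right)} = \frac{1}{Y + 1} = \frac{1}{1 + Y}$)
$j{\left(B \right)} - D{\left(91 \right)} = \frac{1}{1 - 14} - 91 = \frac{1}{-13} - 91 = - \frac{1}{13} - 91 = - \frac{1184}{13}$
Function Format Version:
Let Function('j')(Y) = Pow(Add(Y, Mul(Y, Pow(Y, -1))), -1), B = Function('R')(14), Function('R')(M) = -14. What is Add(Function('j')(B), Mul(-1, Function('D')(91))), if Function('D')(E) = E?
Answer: Rational(-1184, 13) ≈ -91.077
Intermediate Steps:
B = -14
Function('j')(Y) = Pow(Add(1, Y), -1) (Function('j')(Y) = Pow(Add(Y, 1), -1) = Pow(Add(1, Y), -1))
Add(Function('j')(B), Mul(-1, Function('D')(91))) = Add(Pow(Add(1, -14), -1), Mul(-1, 91)) = Add(Pow(-13, -1), -91) = Add(Rational(-1, 13), -91) = Rational(-1184, 13)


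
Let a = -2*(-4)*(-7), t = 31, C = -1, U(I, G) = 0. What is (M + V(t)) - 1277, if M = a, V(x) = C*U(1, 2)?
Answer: -1333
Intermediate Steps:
V(x) = 0 (V(x) = -1*0 = 0)
a = -56 (a = 8*(-7) = -56)
M = -56
(M + V(t)) - 1277 = (-56 + 0) - 1277 = -56 - 1277 = -1333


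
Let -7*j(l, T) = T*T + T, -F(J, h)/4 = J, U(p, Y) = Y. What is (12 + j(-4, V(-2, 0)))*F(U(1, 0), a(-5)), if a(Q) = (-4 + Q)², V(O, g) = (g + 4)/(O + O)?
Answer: 0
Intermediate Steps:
V(O, g) = (4 + g)/(2*O) (V(O, g) = (4 + g)/((2*O)) = (4 + g)*(1/(2*O)) = (4 + g)/(2*O))
F(J, h) = -4*J
j(l, T) = -T/7 - T²/7 (j(l, T) = -(T*T + T)/7 = -(T² + T)/7 = -(T + T²)/7 = -T/7 - T²/7)
(12 + j(-4, V(-2, 0)))*F(U(1, 0), a(-5)) = (12 - (½)*(4 + 0)/(-2)*(1 + (½)*(4 + 0)/(-2))/7)*(-4*0) = (12 - (½)*(-½)*4*(1 + (½)*(-½)*4)/7)*0 = (12 - ⅐*(-1)*(1 - 1))*0 = (12 - ⅐*(-1)*0)*0 = (12 + 0)*0 = 12*0 = 0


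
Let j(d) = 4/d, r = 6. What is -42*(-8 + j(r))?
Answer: 308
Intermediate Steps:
-42*(-8 + j(r)) = -42*(-8 + 4/6) = -42*(-8 + 4*(1/6)) = -42*(-8 + 2/3) = -42*(-22/3) = 308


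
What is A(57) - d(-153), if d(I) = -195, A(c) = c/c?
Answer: 196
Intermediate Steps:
A(c) = 1
A(57) - d(-153) = 1 - 1*(-195) = 1 + 195 = 196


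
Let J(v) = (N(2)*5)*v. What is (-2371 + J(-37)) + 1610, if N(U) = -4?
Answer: -21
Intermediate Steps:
J(v) = -20*v (J(v) = (-4*5)*v = -20*v)
(-2371 + J(-37)) + 1610 = (-2371 - 20*(-37)) + 1610 = (-2371 + 740) + 1610 = -1631 + 1610 = -21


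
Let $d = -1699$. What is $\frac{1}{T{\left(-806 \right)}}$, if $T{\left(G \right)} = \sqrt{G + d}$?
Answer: $- \frac{i \sqrt{2505}}{2505} \approx - 0.01998 i$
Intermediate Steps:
$T{\left(G \right)} = \sqrt{-1699 + G}$ ($T{\left(G \right)} = \sqrt{G - 1699} = \sqrt{-1699 + G}$)
$\frac{1}{T{\left(-806 \right)}} = \frac{1}{\sqrt{-1699 - 806}} = \frac{1}{\sqrt{-2505}} = \frac{1}{i \sqrt{2505}} = - \frac{i \sqrt{2505}}{2505}$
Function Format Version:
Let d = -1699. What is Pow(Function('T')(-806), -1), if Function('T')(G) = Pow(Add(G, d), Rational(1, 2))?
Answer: Mul(Rational(-1, 2505), I, Pow(2505, Rational(1, 2))) ≈ Mul(-0.019980, I)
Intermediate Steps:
Function('T')(G) = Pow(Add(-1699, G), Rational(1, 2)) (Function('T')(G) = Pow(Add(G, -1699), Rational(1, 2)) = Pow(Add(-1699, G), Rational(1, 2)))
Pow(Function('T')(-806), -1) = Pow(Pow(Add(-1699, -806), Rational(1, 2)), -1) = Pow(Pow(-2505, Rational(1, 2)), -1) = Pow(Mul(I, Pow(2505, Rational(1, 2))), -1) = Mul(Rational(-1, 2505), I, Pow(2505, Rational(1, 2)))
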